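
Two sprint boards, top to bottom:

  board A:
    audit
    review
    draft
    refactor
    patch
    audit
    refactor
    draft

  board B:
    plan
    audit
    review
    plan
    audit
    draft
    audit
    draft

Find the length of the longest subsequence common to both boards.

5

Match audit [1,2], review [2,3], draft [3,6], audit [6,7], draft [8,8] — 5 tasks in the same relative order in both, and the DP table's final entry dp[8][8] is also 5, so no common subsequence is longer.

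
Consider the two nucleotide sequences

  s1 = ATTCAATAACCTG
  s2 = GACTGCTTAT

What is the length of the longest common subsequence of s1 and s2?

Match A at s1[1]=s2[2], then T at s1[2]=s2[4], then T at s1[3]=s2[7], then T at s1[7]=s2[8], then A at s1[9]=s2[9], then T at s1[12]=s2[10] — 6 bases in the same relative order in both. dp[13][10] = 6 confirms this is the maximum.

6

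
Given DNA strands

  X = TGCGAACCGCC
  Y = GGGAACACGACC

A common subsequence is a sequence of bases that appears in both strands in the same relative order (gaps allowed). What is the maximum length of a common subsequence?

Pick G at X[2]=Y[2], then G at X[4]=Y[3], then A at X[5]=Y[4], then A at X[6]=Y[5], then C at X[7]=Y[6], then C at X[8]=Y[8], then G at X[9]=Y[9], then C at X[10]=Y[11], then C at X[11]=Y[12]; all 9 bases appear in both, in order. The LCS DP gives dp[11][12] = 9, so this is optimal.

9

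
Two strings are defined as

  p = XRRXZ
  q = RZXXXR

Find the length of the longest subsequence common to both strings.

2

One common subsequence of length 2: X [1,5]; then R [3,6]. Since dp[5][6] = 2, nothing longer is possible.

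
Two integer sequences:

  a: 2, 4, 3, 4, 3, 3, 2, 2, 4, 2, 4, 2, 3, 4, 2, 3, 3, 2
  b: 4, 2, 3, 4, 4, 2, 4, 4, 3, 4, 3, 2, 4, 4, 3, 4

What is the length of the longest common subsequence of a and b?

10

Pick 2 at a[1]=b[6], 4 at a[2]=b[8], 3 at a[3]=b[9], 4 at a[4]=b[10], 3 at a[6]=b[11], 2 at a[8]=b[12], 4 at a[9]=b[13], 4 at a[11]=b[14], 3 at a[13]=b[15], 4 at a[14]=b[16]; all 10 values appear in both, in order. The LCS DP gives dp[18][16] = 10, so this is optimal.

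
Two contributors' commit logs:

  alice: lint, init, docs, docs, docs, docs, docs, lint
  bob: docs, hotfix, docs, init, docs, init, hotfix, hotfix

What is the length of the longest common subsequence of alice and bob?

3

Pick docs (alice #3, bob #1); then docs (alice #4, bob #3); then docs (alice #5, bob #5); all 3 commits appear in both, in order. The LCS DP gives dp[8][8] = 3, so this is optimal.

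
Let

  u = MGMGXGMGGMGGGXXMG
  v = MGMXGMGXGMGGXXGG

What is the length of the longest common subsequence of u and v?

Pick M [1,1], G [2,2], M [3,3], X [5,4], G [6,5], M [7,6], G [8,7], G [9,9], M [10,10], G [12,11], G [13,12], X [14,13], X [15,14], G [17,16]; all 14 characters appear in both, in order. The LCS DP gives dp[17][16] = 14, so this is optimal.

14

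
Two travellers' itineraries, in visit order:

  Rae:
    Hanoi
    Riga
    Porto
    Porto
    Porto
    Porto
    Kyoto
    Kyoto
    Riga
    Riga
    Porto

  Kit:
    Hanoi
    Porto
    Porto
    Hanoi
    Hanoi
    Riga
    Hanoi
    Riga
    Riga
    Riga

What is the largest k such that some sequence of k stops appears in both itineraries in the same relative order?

One common subsequence of length 5: Hanoi [1,1]; then Porto [3,2]; then Porto [4,3]; then Riga [9,9]; then Riga [10,10]. The LCS DP gives dp[11][10] = 5, so this is optimal.

5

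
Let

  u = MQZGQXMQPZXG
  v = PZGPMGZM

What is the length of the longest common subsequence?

Pick Z at u[3]=v[2]; then G at u[4]=v[3]; then M at u[7]=v[5]; then Z at u[10]=v[7]; all 4 characters appear in both, in order. dp[12][8] = 4 confirms this is the maximum.

4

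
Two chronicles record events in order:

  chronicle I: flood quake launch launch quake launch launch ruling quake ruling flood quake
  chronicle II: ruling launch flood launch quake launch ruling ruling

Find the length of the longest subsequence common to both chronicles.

6

One common subsequence of length 6: flood (chronicle I #1, chronicle II #3); then launch (chronicle I #4, chronicle II #4); then quake (chronicle I #5, chronicle II #5); then launch (chronicle I #7, chronicle II #6); then ruling (chronicle I #8, chronicle II #7); then ruling (chronicle I #10, chronicle II #8). dp[12][8] = 6 confirms this is the maximum.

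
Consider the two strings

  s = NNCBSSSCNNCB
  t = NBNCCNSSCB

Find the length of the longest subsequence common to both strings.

7

Let dp[i][j] be the LCS length of the first i characters of s and the first j characters of t. dp[i][j] = dp[i-1][j-1]+1 when the i-th and j-th characters match, else max(dp[i-1][j], dp[i][j-1]).
    ·  N  B  N  C  C  N  S  S  C  B
 ·  0  0  0  0  0  0  0  0  0  0  0
 N  0  1  1  1  1  1  1  1  1  1  1
 N  0  1  1  2  2  2  2  2  2  2  2
 C  0  1  1  2  3  3  3  3  3  3  3
 B  0  1  2  2  3  3  3  3  3  3  4
 S  0  1  2  2  3  3  3  4  4  4  4
 S  0  1  2  2  3  3  3  4  5  5  5
 S  0  1  2  2  3  3  3  4  5  5  5
 C  0  1  2  2  3  4  4  4  5  6  6
 N  0  1  2  3  3  4  5  5  5  6  6
 N  0  1  2  3  3  4  5  5  5  6  6
 C  0  1  2  3  4  4  5  5  5  6  6
 B  0  1  2  3  4  4  5  5  5  6  7
dp[12][10] = 7. One LCS (by backtracking along matches): NNCSSCB.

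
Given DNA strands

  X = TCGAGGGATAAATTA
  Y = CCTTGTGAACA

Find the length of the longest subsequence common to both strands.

6

Match T (X #1, Y #4), then G (X #3, Y #5), then G (X #7, Y #7), then A (X #8, Y #8), then A (X #10, Y #9), then A (X #15, Y #11) — 6 bases in the same relative order in both, and the DP table's final entry dp[15][11] is also 6, so no common subsequence is longer.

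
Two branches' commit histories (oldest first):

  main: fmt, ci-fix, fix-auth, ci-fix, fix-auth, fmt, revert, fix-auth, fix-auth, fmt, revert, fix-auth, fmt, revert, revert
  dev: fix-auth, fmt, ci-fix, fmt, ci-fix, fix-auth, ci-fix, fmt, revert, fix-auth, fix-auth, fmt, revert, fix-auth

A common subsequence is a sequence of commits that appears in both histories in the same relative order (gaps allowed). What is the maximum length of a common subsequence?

Taking fmt [1,4], ci-fix [2,5], fix-auth [3,6], ci-fix [4,7], fmt [6,8], revert [7,9], fix-auth [8,10], fix-auth [9,11], fmt [10,12], revert [11,13], fix-auth [12,14] gives a common subsequence of length 11. The LCS DP gives dp[15][14] = 11, so this is optimal.

11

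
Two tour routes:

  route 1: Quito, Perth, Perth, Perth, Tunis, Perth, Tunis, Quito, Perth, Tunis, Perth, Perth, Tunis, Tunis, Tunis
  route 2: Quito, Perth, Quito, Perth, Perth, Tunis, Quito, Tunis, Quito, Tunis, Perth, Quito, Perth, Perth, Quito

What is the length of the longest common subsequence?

10

Match Quito (route 1 #1, route 2 #1) → Perth (route 1 #2, route 2 #2) → Perth (route 1 #3, route 2 #4) → Perth (route 1 #4, route 2 #5) → Tunis (route 1 #5, route 2 #6) → Tunis (route 1 #7, route 2 #8) → Quito (route 1 #8, route 2 #9) → Perth (route 1 #9, route 2 #11) → Perth (route 1 #11, route 2 #13) → Perth (route 1 #12, route 2 #14) — 10 stops in the same relative order in both. Since dp[15][15] = 10, nothing longer is possible.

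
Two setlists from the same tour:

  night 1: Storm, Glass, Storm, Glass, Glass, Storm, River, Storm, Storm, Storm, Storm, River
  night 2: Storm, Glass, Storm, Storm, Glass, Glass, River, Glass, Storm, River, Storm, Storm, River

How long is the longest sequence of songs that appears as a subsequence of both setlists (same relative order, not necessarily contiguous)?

10

Match Storm (night 1 #1, night 2 #1), Glass (night 1 #2, night 2 #2), Storm (night 1 #3, night 2 #4), Glass (night 1 #4, night 2 #6), Glass (night 1 #5, night 2 #8), Storm (night 1 #6, night 2 #9), River (night 1 #7, night 2 #10), Storm (night 1 #10, night 2 #11), Storm (night 1 #11, night 2 #12), River (night 1 #12, night 2 #13) — 10 songs in the same relative order in both, and the DP table's final entry dp[12][13] is also 10, so no common subsequence is longer.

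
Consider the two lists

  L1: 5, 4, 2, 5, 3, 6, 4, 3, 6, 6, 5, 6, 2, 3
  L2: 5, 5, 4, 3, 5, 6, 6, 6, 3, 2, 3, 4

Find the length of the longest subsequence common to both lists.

9

Match 5 [1,1] → 5 [4,2] → 4 [7,3] → 3 [8,4] → 6 [9,6] → 6 [10,7] → 6 [12,8] → 2 [13,10] → 3 [14,11] — 9 values in the same relative order in both, and the DP table's final entry dp[14][12] is also 9, so no common subsequence is longer.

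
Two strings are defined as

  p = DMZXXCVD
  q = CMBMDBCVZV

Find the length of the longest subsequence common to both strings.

Let dp[i][j] be the LCS length of the first i characters of p and the first j characters of q. dp[i][j] = dp[i-1][j-1]+1 when the i-th and j-th characters match, else max(dp[i-1][j], dp[i][j-1]).
    ·  C  M  B  M  D  B  C  V  Z  V
 ·  0  0  0  0  0  0  0  0  0  0  0
 D  0  0  0  0  0  1  1  1  1  1  1
 M  0  0  1  1  1  1  1  1  1  1  1
 Z  0  0  1  1  1  1  1  1  1  2  2
 X  0  0  1  1  1  1  1  1  1  2  2
 X  0  0  1  1  1  1  1  1  1  2  2
 C  0  1  1  1  1  1  1  2  2  2  2
 V  0  1  1  1  1  1  1  2  3  3  3
 D  0  1  1  1  1  2  2  2  3  3  3
dp[8][10] = 3. One LCS (by backtracking along matches): DZV.

3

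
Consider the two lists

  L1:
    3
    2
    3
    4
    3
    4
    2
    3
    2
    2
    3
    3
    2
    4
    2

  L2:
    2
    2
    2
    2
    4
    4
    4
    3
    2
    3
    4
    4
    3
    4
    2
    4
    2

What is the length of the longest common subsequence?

10

One common subsequence of length 10: 2 (L1 #2, L2 #4), then 4 (L1 #4, L2 #6), then 4 (L1 #6, L2 #7), then 3 (L1 #8, L2 #8), then 2 (L1 #10, L2 #9), then 3 (L1 #11, L2 #10), then 3 (L1 #12, L2 #13), then 2 (L1 #13, L2 #15), then 4 (L1 #14, L2 #16), then 2 (L1 #15, L2 #17). dp[15][17] = 10 confirms this is the maximum.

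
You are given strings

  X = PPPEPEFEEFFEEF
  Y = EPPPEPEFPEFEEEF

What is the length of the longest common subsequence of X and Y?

One common subsequence of length 12: P [1,2], P [2,3], P [3,4], E [4,5], P [5,6], E [6,7], F [7,8], E [8,10], E [9,12], E [12,13], E [13,14], F [14,15]. The LCS DP gives dp[14][15] = 12, so this is optimal.

12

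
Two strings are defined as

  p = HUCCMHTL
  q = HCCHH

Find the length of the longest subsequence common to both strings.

Taking H at p[1]=q[1]; then C at p[3]=q[2]; then C at p[4]=q[3]; then H at p[6]=q[5] gives a common subsequence of length 4, and the DP table's final entry dp[8][5] is also 4, so no common subsequence is longer.

4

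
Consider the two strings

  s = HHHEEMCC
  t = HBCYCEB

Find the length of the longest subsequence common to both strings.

Pick H [1,1]; then C [7,3]; then C [8,5]; all 3 characters appear in both, in order. dp[8][7] = 3 confirms this is the maximum.

3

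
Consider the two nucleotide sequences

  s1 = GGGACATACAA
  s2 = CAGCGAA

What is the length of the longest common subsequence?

Match C at s1[5]=s2[1], A at s1[6]=s2[2], C at s1[9]=s2[4], A at s1[10]=s2[6], A at s1[11]=s2[7] — 5 bases in the same relative order in both, and the DP table's final entry dp[11][7] is also 5, so no common subsequence is longer.

5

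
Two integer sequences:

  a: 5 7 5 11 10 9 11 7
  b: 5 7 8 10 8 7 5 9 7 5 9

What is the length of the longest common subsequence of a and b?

Match 5 at a[1]=b[1], then 7 at a[2]=b[6], then 5 at a[3]=b[7], then 9 at a[6]=b[8], then 7 at a[8]=b[9] — 5 values in the same relative order in both. Since dp[8][11] = 5, nothing longer is possible.

5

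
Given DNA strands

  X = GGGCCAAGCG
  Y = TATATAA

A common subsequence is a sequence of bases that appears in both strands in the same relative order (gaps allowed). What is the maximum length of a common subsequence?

2

Pick A [6,6] → A [7,7]; all 2 bases appear in both, in order. dp[10][7] = 2 confirms this is the maximum.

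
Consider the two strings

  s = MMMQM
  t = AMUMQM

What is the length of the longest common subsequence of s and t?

4

Pick M [1,2] → M [3,4] → Q [4,5] → M [5,6]; all 4 characters appear in both, in order. Since dp[5][6] = 4, nothing longer is possible.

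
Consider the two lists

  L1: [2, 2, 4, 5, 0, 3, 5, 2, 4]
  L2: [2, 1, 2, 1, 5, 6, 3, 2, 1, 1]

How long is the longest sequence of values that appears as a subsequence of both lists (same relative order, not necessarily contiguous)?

Pick 2 at L1[1]=L2[1]; then 2 at L1[2]=L2[3]; then 5 at L1[4]=L2[5]; then 3 at L1[6]=L2[7]; then 2 at L1[8]=L2[8]; all 5 values appear in both, in order. Since dp[9][10] = 5, nothing longer is possible.

5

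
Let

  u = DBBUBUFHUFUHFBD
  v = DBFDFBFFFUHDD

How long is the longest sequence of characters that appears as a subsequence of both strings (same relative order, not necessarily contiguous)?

8

One common subsequence of length 8: D at u[1]=v[1], then B at u[2]=v[2], then B at u[3]=v[6], then F at u[7]=v[8], then F at u[10]=v[9], then U at u[11]=v[10], then H at u[12]=v[11], then D at u[15]=v[13], and the DP table's final entry dp[15][13] is also 8, so no common subsequence is longer.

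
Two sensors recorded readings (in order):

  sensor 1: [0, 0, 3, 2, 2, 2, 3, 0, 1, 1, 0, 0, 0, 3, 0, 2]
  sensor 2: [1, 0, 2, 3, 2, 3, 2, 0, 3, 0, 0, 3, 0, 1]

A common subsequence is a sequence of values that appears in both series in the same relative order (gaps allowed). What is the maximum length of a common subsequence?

9

Pick 0 (sensor 1 #1, sensor 2 #2); then 3 (sensor 1 #3, sensor 2 #4); then 2 (sensor 1 #4, sensor 2 #5); then 2 (sensor 1 #5, sensor 2 #7); then 3 (sensor 1 #7, sensor 2 #9); then 0 (sensor 1 #12, sensor 2 #10); then 0 (sensor 1 #13, sensor 2 #11); then 3 (sensor 1 #14, sensor 2 #12); then 0 (sensor 1 #15, sensor 2 #13); all 9 values appear in both, in order, and the DP table's final entry dp[16][14] is also 9, so no common subsequence is longer.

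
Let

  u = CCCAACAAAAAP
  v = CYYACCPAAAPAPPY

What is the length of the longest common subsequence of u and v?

Pick C [1,1]; then C [2,5]; then C [3,6]; then A [4,8]; then A [5,9]; then A [7,10]; then A [8,12]; then P [12,14]; all 8 characters appear in both, in order. Since dp[12][15] = 8, nothing longer is possible.

8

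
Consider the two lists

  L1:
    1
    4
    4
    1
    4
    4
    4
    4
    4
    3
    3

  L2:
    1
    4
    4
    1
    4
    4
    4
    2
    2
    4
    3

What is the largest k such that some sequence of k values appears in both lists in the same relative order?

Match 1 (L1 #1, L2 #1) → 4 (L1 #2, L2 #2) → 4 (L1 #3, L2 #3) → 1 (L1 #4, L2 #4) → 4 (L1 #5, L2 #5) → 4 (L1 #6, L2 #6) → 4 (L1 #7, L2 #7) → 4 (L1 #9, L2 #10) → 3 (L1 #11, L2 #11) — 9 values in the same relative order in both, and the DP table's final entry dp[11][11] is also 9, so no common subsequence is longer.

9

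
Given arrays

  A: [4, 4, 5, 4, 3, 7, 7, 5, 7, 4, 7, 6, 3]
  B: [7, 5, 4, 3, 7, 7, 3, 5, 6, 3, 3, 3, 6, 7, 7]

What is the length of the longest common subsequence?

8

One common subsequence of length 8: 5 at A[3]=B[2]; then 4 at A[4]=B[3]; then 3 at A[5]=B[4]; then 7 at A[6]=B[5]; then 7 at A[7]=B[6]; then 5 at A[8]=B[8]; then 7 at A[9]=B[14]; then 7 at A[11]=B[15]. dp[13][15] = 8 confirms this is the maximum.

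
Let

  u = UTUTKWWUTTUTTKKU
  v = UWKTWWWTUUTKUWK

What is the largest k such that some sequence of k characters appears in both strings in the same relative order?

Taking U at u[1]=v[1], T at u[2]=v[4], W at u[6]=v[6], W at u[7]=v[7], U at u[8]=v[9], U at u[11]=v[10], T at u[13]=v[11], K at u[14]=v[12], K at u[15]=v[15] gives a common subsequence of length 9. dp[16][15] = 9 confirms this is the maximum.

9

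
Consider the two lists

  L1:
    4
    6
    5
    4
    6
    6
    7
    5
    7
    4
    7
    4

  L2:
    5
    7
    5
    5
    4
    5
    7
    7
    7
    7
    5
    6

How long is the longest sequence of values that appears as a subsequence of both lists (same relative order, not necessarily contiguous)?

Match 4 [1,5], then 5 [3,6], then 7 [7,8], then 7 [9,9], then 7 [11,10] — 5 values in the same relative order in both. The LCS DP gives dp[12][12] = 5, so this is optimal.

5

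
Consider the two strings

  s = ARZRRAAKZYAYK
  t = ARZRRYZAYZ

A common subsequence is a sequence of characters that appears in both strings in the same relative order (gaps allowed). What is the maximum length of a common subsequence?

Let dp[i][j] be the LCS length of the first i characters of s and the first j characters of t. dp[i][j] = dp[i-1][j-1]+1 when the i-th and j-th characters match, else max(dp[i-1][j], dp[i][j-1]).
    ·  A  R  Z  R  R  Y  Z  A  Y  Z
 ·  0  0  0  0  0  0  0  0  0  0  0
 A  0  1  1  1  1  1  1  1  1  1  1
 R  0  1  2  2  2  2  2  2  2  2  2
 Z  0  1  2  3  3  3  3  3  3  3  3
 R  0  1  2  3  4  4  4  4  4  4  4
 R  0  1  2  3  4  5  5  5  5  5  5
 A  0  1  2  3  4  5  5  5  6  6  6
 A  0  1  2  3  4  5  5  5  6  6  6
 K  0  1  2  3  4  5  5  5  6  6  6
 Z  0  1  2  3  4  5  5  6  6  6  7
 Y  0  1  2  3  4  5  6  6  6  7  7
 A  0  1  2  3  4  5  6  6  7  7  7
 Y  0  1  2  3  4  5  6  6  7  8  8
 K  0  1  2  3  4  5  6  6  7  8  8
dp[13][10] = 8. One LCS (by backtracking along matches): ARZRRZAY.

8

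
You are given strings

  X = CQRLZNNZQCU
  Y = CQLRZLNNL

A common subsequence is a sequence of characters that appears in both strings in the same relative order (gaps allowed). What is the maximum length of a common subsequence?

6

Taking C [1,1], then Q [2,2], then R [3,4], then L [4,6], then N [6,7], then N [7,8] gives a common subsequence of length 6, and the DP table's final entry dp[11][9] is also 6, so no common subsequence is longer.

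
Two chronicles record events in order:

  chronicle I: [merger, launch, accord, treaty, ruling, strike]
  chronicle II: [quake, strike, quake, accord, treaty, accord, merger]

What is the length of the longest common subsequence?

Taking accord at chronicle I[3]=chronicle II[4] → treaty at chronicle I[4]=chronicle II[5] gives a common subsequence of length 2. Since dp[6][7] = 2, nothing longer is possible.

2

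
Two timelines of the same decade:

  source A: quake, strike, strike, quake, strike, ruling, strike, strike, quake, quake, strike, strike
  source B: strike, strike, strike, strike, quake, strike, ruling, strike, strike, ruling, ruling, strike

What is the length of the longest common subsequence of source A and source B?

Match strike [2,3], then strike [3,4], then quake [4,5], then strike [5,6], then ruling [6,7], then strike [7,8], then strike [8,9], then strike [12,12] — 8 events in the same relative order in both, and the DP table's final entry dp[12][12] is also 8, so no common subsequence is longer.

8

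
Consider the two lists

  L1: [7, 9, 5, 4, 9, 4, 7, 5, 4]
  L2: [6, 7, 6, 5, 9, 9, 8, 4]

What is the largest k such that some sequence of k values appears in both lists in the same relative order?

4

Taking 7 at L1[1]=L2[2]; then 9 at L1[2]=L2[5]; then 9 at L1[5]=L2[6]; then 4 at L1[9]=L2[8] gives a common subsequence of length 4. The LCS DP gives dp[9][8] = 4, so this is optimal.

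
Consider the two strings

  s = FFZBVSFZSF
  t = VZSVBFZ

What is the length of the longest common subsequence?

4

Taking Z (s #3, t #2), B (s #4, t #5), F (s #7, t #6), Z (s #8, t #7) gives a common subsequence of length 4. The LCS DP gives dp[10][7] = 4, so this is optimal.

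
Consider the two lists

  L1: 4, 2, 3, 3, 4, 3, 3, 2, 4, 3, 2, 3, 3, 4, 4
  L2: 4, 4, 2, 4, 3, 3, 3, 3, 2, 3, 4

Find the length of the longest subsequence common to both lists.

9

Taking 4 at L1[1]=L2[2], 2 at L1[2]=L2[3], 3 at L1[4]=L2[5], 3 at L1[6]=L2[6], 3 at L1[7]=L2[7], 3 at L1[10]=L2[8], 2 at L1[11]=L2[9], 3 at L1[13]=L2[10], 4 at L1[15]=L2[11] gives a common subsequence of length 9. Since dp[15][11] = 9, nothing longer is possible.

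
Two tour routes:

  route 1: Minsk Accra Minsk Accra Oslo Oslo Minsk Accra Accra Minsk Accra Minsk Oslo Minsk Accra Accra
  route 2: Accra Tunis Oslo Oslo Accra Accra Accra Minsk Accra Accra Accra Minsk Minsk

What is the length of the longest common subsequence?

9

One common subsequence of length 9: Accra at route 1[2]=route 2[1] → Oslo at route 1[5]=route 2[3] → Oslo at route 1[6]=route 2[4] → Minsk at route 1[7]=route 2[8] → Accra at route 1[8]=route 2[9] → Accra at route 1[9]=route 2[10] → Accra at route 1[11]=route 2[11] → Minsk at route 1[12]=route 2[12] → Minsk at route 1[14]=route 2[13]. The LCS DP gives dp[16][13] = 9, so this is optimal.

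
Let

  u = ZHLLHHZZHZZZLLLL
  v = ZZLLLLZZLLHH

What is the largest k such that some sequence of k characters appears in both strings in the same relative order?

7

Taking Z at u[1]=v[2], L at u[3]=v[5], L at u[4]=v[6], Z at u[11]=v[7], Z at u[12]=v[8], L at u[13]=v[9], L at u[14]=v[10] gives a common subsequence of length 7, and the DP table's final entry dp[16][12] is also 7, so no common subsequence is longer.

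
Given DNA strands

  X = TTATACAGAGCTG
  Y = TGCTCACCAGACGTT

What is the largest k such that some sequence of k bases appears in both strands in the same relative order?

Match T at X[1]=Y[1]; then T at X[2]=Y[4]; then A at X[3]=Y[6]; then C at X[6]=Y[8]; then A at X[7]=Y[9]; then G at X[8]=Y[10]; then A at X[9]=Y[11]; then G at X[10]=Y[13]; then T at X[12]=Y[15] — 9 bases in the same relative order in both. dp[13][15] = 9 confirms this is the maximum.

9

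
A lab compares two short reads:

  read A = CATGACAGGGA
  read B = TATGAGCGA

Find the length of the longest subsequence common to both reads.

Let dp[i][j] be the LCS length of the first i bases of read A and the first j bases of read B. dp[i][j] = dp[i-1][j-1]+1 when the i-th and j-th bases match, else max(dp[i-1][j], dp[i][j-1]).
    ·  T  A  T  G  A  G  C  G  A
 ·  0  0  0  0  0  0  0  0  0  0
 C  0  0  0  0  0  0  0  1  1  1
 A  0  0  1  1  1  1  1  1  1  2
 T  0  1  1  2  2  2  2  2  2  2
 G  0  1  1  2  3  3  3  3  3  3
 A  0  1  2  2  3  4  4  4  4  4
 C  0  1  2  2  3  4  4  5  5  5
 A  0  1  2  2  3  4  4  5  5  6
 G  0  1  2  2  3  4  5  5  6  6
 G  0  1  2  2  3  4  5  5  6  6
 G  0  1  2  2  3  4  5  5  6  6
 A  0  1  2  2  3  4  5  5  6  7
dp[11][9] = 7. One LCS (by backtracking along matches): ATGACGA.

7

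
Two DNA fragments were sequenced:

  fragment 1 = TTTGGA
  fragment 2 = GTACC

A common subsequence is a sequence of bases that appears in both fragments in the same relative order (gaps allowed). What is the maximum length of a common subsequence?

2

Pick T [3,2]; then A [6,3]; all 2 bases appear in both, in order. The LCS DP gives dp[6][5] = 2, so this is optimal.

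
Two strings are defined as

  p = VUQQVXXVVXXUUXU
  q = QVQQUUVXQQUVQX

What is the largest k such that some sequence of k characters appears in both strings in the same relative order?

7

One common subsequence of length 7: V at p[1]=q[2], Q at p[3]=q[3], Q at p[4]=q[4], V at p[5]=q[7], X at p[6]=q[8], V at p[8]=q[12], X at p[14]=q[14]. Since dp[15][14] = 7, nothing longer is possible.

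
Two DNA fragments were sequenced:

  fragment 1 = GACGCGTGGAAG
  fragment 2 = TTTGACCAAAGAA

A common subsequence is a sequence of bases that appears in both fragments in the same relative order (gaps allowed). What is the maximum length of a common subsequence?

7

Pick G [1,4], then A [2,5], then C [3,6], then C [5,7], then G [9,11], then A [10,12], then A [11,13]; all 7 bases appear in both, in order. The LCS DP gives dp[12][13] = 7, so this is optimal.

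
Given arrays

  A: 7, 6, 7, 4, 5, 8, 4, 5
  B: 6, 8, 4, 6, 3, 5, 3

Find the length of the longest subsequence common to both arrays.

Let dp[i][j] be the LCS length of the first i values of A and the first j values of B. dp[i][j] = dp[i-1][j-1]+1 when the i-th and j-th values match, else max(dp[i-1][j], dp[i][j-1]).
    ·  6  8  4  6  3  5  3
 ·  0  0  0  0  0  0  0  0
 7  0  0  0  0  0  0  0  0
 6  0  1  1  1  1  1  1  1
 7  0  1  1  1  1  1  1  1
 4  0  1  1  2  2  2  2  2
 5  0  1  1  2  2  2  3  3
 8  0  1  2  2  2  2  3  3
 4  0  1  2  3  3  3  3  3
 5  0  1  2  3  3  3  4  4
dp[8][7] = 4. One LCS (by backtracking along matches): 6, 8, 4, 5.

4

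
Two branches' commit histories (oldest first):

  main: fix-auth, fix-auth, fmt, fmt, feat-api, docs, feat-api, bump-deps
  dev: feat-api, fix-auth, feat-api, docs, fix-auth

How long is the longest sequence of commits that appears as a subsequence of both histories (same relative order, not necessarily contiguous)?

Taking fix-auth (main #2, dev #2), then feat-api (main #5, dev #3), then docs (main #6, dev #4) gives a common subsequence of length 3. Since dp[8][5] = 3, nothing longer is possible.

3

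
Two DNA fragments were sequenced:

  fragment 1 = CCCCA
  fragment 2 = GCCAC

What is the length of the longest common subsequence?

Match C at fragment 1[1]=fragment 2[2], C at fragment 1[2]=fragment 2[3], C at fragment 1[4]=fragment 2[5] — 3 bases in the same relative order in both, and the DP table's final entry dp[5][5] is also 3, so no common subsequence is longer.

3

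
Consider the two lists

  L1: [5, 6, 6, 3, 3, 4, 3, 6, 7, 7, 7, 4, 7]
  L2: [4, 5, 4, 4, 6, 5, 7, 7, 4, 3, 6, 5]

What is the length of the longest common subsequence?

6

Taking 5 (L1 #1, L2 #2), then 4 (L1 #6, L2 #4), then 6 (L1 #8, L2 #5), then 7 (L1 #10, L2 #7), then 7 (L1 #11, L2 #8), then 4 (L1 #12, L2 #9) gives a common subsequence of length 6, and the DP table's final entry dp[13][12] is also 6, so no common subsequence is longer.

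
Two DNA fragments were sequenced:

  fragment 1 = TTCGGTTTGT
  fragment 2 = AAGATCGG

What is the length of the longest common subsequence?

4

One common subsequence of length 4: T (fragment 1 #2, fragment 2 #5) → C (fragment 1 #3, fragment 2 #6) → G (fragment 1 #5, fragment 2 #7) → G (fragment 1 #9, fragment 2 #8), and the DP table's final entry dp[10][8] is also 4, so no common subsequence is longer.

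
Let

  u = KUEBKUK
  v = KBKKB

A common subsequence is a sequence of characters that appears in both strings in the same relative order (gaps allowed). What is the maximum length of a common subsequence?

4

Let dp[i][j] be the LCS length of the first i characters of u and the first j characters of v. dp[i][j] = dp[i-1][j-1]+1 when the i-th and j-th characters match, else max(dp[i-1][j], dp[i][j-1]).
    ·  K  B  K  K  B
 ·  0  0  0  0  0  0
 K  0  1  1  1  1  1
 U  0  1  1  1  1  1
 E  0  1  1  1  1  1
 B  0  1  2  2  2  2
 K  0  1  2  3  3  3
 U  0  1  2  3  3  3
 K  0  1  2  3  4  4
dp[7][5] = 4. One LCS (by backtracking along matches): KBKK.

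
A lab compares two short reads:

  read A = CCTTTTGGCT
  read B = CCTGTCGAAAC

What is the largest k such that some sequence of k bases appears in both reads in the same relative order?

One common subsequence of length 6: C at read A[1]=read B[1] → C at read A[2]=read B[2] → T at read A[3]=read B[3] → T at read A[4]=read B[5] → G at read A[7]=read B[7] → C at read A[9]=read B[11]. dp[10][11] = 6 confirms this is the maximum.

6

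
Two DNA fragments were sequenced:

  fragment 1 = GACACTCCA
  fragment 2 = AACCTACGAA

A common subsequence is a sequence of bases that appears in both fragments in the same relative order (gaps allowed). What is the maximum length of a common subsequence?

6

Let dp[i][j] be the LCS length of the first i bases of fragment 1 and the first j bases of fragment 2. dp[i][j] = dp[i-1][j-1]+1 when the i-th and j-th bases match, else max(dp[i-1][j], dp[i][j-1]).
    ·  A  A  C  C  T  A  C  G  A  A
 ·  0  0  0  0  0  0  0  0  0  0  0
 G  0  0  0  0  0  0  0  0  1  1  1
 A  0  1  1  1  1  1  1  1  1  2  2
 C  0  1  1  2  2  2  2  2  2  2  2
 A  0  1  2  2  2  2  3  3  3  3  3
 C  0  1  2  3  3  3  3  4  4  4  4
 T  0  1  2  3  3  4  4  4  4  4  4
 C  0  1  2  3  4  4  4  5  5  5  5
 C  0  1  2  3  4  4  4  5  5  5  5
 A  0  1  2  3  4  4  5  5  5  6  6
dp[9][10] = 6. One LCS (by backtracking along matches): ACCTCA.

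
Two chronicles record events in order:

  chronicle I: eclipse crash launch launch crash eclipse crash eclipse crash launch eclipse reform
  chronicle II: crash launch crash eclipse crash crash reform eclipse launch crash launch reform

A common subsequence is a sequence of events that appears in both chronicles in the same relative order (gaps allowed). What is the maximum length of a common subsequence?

Taking crash at chronicle I[2]=chronicle II[1], then launch at chronicle I[4]=chronicle II[2], then crash at chronicle I[5]=chronicle II[3], then eclipse at chronicle I[6]=chronicle II[4], then crash at chronicle I[7]=chronicle II[6], then eclipse at chronicle I[8]=chronicle II[8], then crash at chronicle I[9]=chronicle II[10], then launch at chronicle I[10]=chronicle II[11], then reform at chronicle I[12]=chronicle II[12] gives a common subsequence of length 9, and the DP table's final entry dp[12][12] is also 9, so no common subsequence is longer.

9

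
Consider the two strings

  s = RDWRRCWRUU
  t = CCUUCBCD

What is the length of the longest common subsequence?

3

Pick C at s[6]=t[2]; then U at s[9]=t[3]; then U at s[10]=t[4]; all 3 characters appear in both, in order. Since dp[10][8] = 3, nothing longer is possible.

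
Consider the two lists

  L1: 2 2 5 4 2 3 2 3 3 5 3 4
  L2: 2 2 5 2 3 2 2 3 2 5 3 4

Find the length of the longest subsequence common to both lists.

10

Let dp[i][j] be the LCS length of the first i values of L1 and the first j values of L2. dp[i][j] = dp[i-1][j-1]+1 when the i-th and j-th values match, else max(dp[i-1][j], dp[i][j-1]).
    ·  2  2  5  2  3  2  2  3  2  5  3  4
 ·  0  0  0  0  0  0  0  0  0  0  0  0  0
 2  0  1  1  1  1  1  1  1  1  1  1  1  1
 2  0  1  2  2  2  2  2  2  2  2  2  2  2
 5  0  1  2  3  3  3  3  3  3  3  3  3  3
 4  0  1  2  3  3  3  3  3  3  3  3  3  4
 2  0  1  2  3  4  4  4  4  4  4  4  4  4
 3  0  1  2  3  4  5  5  5  5  5  5  5  5
 2  0  1  2  3  4  5  6  6  6  6  6  6  6
 3  0  1  2  3  4  5  6  6  7  7  7  7  7
 3  0  1  2  3  4  5  6  6  7  7  7  8  8
 5  0  1  2  3  4  5  6  6  7  7  8  8  8
 3  0  1  2  3  4  5  6  6  7  7  8  9  9
 4  0  1  2  3  4  5  6  6  7  7  8  9 10
dp[12][12] = 10. One LCS (by backtracking along matches): 2, 2, 5, 2, 3, 2, 3, 5, 3, 4.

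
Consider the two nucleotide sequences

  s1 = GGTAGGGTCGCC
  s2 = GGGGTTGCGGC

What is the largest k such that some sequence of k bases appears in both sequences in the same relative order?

8

Let dp[i][j] be the LCS length of the first i bases of s1 and the first j bases of s2. dp[i][j] = dp[i-1][j-1]+1 when the i-th and j-th bases match, else max(dp[i-1][j], dp[i][j-1]).
    ·  G  G  G  G  T  T  G  C  G  G  C
 ·  0  0  0  0  0  0  0  0  0  0  0  0
 G  0  1  1  1  1  1  1  1  1  1  1  1
 G  0  1  2  2  2  2  2  2  2  2  2  2
 T  0  1  2  2  2  3  3  3  3  3  3  3
 A  0  1  2  2  2  3  3  3  3  3  3  3
 G  0  1  2  3  3  3  3  4  4  4  4  4
 G  0  1  2  3  4  4  4  4  4  5  5  5
 G  0  1  2  3  4  4  4  5  5  5  6  6
 T  0  1  2  3  4  5  5  5  5  5  6  6
 C  0  1  2  3  4  5  5  5  6  6  6  7
 G  0  1  2  3  4  5  5  6  6  7  7  7
 C  0  1  2  3  4  5  5  6  7  7  7  8
 C  0  1  2  3  4  5  5  6  7  7  7  8
dp[12][11] = 8. One LCS (by backtracking along matches): GGGGGCGC.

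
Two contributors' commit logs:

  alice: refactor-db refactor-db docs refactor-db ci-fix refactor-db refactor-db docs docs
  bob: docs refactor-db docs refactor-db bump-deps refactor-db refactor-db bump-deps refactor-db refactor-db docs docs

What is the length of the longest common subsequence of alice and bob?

7

Match refactor-db at alice[1]=bob[4]; then refactor-db at alice[2]=bob[6]; then refactor-db at alice[4]=bob[7]; then refactor-db at alice[6]=bob[9]; then refactor-db at alice[7]=bob[10]; then docs at alice[8]=bob[11]; then docs at alice[9]=bob[12] — 7 commits in the same relative order in both, and the DP table's final entry dp[9][12] is also 7, so no common subsequence is longer.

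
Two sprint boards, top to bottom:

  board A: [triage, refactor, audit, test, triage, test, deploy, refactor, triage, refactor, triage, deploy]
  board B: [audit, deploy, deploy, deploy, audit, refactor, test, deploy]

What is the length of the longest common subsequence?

Pick audit [3,1] → deploy [7,4] → refactor [8,6] → deploy [12,8]; all 4 tasks appear in both, in order. dp[12][8] = 4 confirms this is the maximum.

4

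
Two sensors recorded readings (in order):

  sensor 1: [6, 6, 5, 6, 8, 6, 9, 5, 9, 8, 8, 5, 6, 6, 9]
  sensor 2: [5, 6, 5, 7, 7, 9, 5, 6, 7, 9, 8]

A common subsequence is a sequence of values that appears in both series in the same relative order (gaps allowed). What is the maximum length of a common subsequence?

Pick 5 (sensor 1 #3, sensor 2 #1), 6 (sensor 1 #6, sensor 2 #2), 5 (sensor 1 #8, sensor 2 #3), 9 (sensor 1 #9, sensor 2 #6), 5 (sensor 1 #12, sensor 2 #7), 6 (sensor 1 #13, sensor 2 #8), 9 (sensor 1 #15, sensor 2 #10); all 7 values appear in both, in order. dp[15][11] = 7 confirms this is the maximum.

7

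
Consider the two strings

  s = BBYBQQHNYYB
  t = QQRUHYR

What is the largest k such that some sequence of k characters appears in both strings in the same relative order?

Pick Q [5,1]; then Q [6,2]; then H [7,5]; then Y [9,6]; all 4 characters appear in both, in order. dp[11][7] = 4 confirms this is the maximum.

4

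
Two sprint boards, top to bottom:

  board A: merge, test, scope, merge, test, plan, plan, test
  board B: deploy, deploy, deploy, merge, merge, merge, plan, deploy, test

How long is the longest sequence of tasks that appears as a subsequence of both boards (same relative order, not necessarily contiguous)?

4

Pick merge [1,5], merge [4,6], plan [6,7], test [8,9]; all 4 tasks appear in both, in order. Since dp[8][9] = 4, nothing longer is possible.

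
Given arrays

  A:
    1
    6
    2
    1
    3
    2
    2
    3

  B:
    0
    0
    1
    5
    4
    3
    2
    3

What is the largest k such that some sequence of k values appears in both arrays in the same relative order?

4

Let dp[i][j] be the LCS length of the first i values of A and the first j values of B. dp[i][j] = dp[i-1][j-1]+1 when the i-th and j-th values match, else max(dp[i-1][j], dp[i][j-1]).
    ·  0  0  1  5  4  3  2  3
 ·  0  0  0  0  0  0  0  0  0
 1  0  0  0  1  1  1  1  1  1
 6  0  0  0  1  1  1  1  1  1
 2  0  0  0  1  1  1  1  2  2
 1  0  0  0  1  1  1  1  2  2
 3  0  0  0  1  1  1  2  2  3
 2  0  0  0  1  1  1  2  3  3
 2  0  0  0  1  1  1  2  3  3
 3  0  0  0  1  1  1  2  3  4
dp[8][8] = 4. One LCS (by backtracking along matches): 1, 3, 2, 3.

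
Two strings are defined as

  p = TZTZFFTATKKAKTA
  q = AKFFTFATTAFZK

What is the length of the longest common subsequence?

7

One common subsequence of length 7: F (p #5, q #3), then F (p #6, q #4), then T (p #7, q #5), then A (p #8, q #7), then T (p #9, q #9), then A (p #12, q #10), then K (p #13, q #13), and the DP table's final entry dp[15][13] is also 7, so no common subsequence is longer.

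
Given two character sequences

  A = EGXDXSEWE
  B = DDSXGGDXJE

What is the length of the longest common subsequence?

4

Pick G [2,6], then D [4,7], then X [5,8], then E [9,10]; all 4 characters appear in both, in order. Since dp[9][10] = 4, nothing longer is possible.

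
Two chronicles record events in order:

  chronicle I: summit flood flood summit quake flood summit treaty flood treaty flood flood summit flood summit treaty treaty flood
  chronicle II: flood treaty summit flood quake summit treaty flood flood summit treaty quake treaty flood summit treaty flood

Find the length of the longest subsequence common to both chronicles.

12

One common subsequence of length 12: summit [1,3], flood [3,4], quake [5,5], summit [7,6], treaty [10,7], flood [11,8], flood [12,9], summit [13,10], flood [14,14], summit [15,15], treaty [17,16], flood [18,17]. The LCS DP gives dp[18][17] = 12, so this is optimal.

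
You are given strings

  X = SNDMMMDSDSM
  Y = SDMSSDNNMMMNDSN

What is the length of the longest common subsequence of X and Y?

Pick S [1,5] → N [2,8] → M [4,9] → M [5,10] → M [6,11] → D [7,13] → S [8,14]; all 7 characters appear in both, in order. Since dp[11][15] = 7, nothing longer is possible.

7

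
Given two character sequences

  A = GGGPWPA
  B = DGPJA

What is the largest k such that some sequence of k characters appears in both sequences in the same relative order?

3

Taking G [3,2], P [4,3], A [7,5] gives a common subsequence of length 3. Since dp[7][5] = 3, nothing longer is possible.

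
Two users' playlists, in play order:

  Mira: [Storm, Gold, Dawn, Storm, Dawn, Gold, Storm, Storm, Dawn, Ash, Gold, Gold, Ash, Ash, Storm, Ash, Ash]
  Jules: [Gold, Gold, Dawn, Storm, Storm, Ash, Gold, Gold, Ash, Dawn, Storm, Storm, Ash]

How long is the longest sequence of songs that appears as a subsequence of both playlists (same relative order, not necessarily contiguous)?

10

Taking Gold at Mira[2]=Jules[2], Dawn at Mira[5]=Jules[3], Storm at Mira[7]=Jules[4], Storm at Mira[8]=Jules[5], Ash at Mira[10]=Jules[6], Gold at Mira[11]=Jules[7], Gold at Mira[12]=Jules[8], Ash at Mira[13]=Jules[9], Storm at Mira[15]=Jules[12], Ash at Mira[17]=Jules[13] gives a common subsequence of length 10, and the DP table's final entry dp[17][13] is also 10, so no common subsequence is longer.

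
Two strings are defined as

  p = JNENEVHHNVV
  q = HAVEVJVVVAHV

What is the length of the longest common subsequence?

4

Pick J (p #1, q #6), V (p #6, q #9), H (p #8, q #11), V (p #11, q #12); all 4 characters appear in both, in order, and the DP table's final entry dp[11][12] is also 4, so no common subsequence is longer.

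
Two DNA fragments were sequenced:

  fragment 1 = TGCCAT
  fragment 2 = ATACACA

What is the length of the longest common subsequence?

Match T at fragment 1[1]=fragment 2[2] → C at fragment 1[3]=fragment 2[4] → C at fragment 1[4]=fragment 2[6] → A at fragment 1[5]=fragment 2[7] — 4 bases in the same relative order in both. The LCS DP gives dp[6][7] = 4, so this is optimal.

4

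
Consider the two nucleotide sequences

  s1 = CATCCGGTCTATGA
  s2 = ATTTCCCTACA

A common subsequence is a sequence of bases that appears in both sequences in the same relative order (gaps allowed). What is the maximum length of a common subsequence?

8

Match A at s1[2]=s2[1], T at s1[3]=s2[4], C at s1[4]=s2[5], C at s1[5]=s2[6], C at s1[9]=s2[7], T at s1[10]=s2[8], A at s1[11]=s2[9], A at s1[14]=s2[11] — 8 bases in the same relative order in both. The LCS DP gives dp[14][11] = 8, so this is optimal.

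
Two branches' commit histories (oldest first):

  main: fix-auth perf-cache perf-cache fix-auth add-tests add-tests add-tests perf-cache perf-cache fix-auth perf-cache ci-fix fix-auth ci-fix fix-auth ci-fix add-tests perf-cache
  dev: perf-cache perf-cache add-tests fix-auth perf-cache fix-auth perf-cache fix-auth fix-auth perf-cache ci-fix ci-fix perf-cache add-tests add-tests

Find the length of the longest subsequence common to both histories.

Taking perf-cache (main #2, dev #1) → perf-cache (main #3, dev #2) → fix-auth (main #4, dev #4) → perf-cache (main #8, dev #5) → perf-cache (main #9, dev #7) → fix-auth (main #10, dev #9) → perf-cache (main #11, dev #10) → ci-fix (main #12, dev #11) → ci-fix (main #14, dev #12) → add-tests (main #17, dev #15) gives a common subsequence of length 10. dp[18][15] = 10 confirms this is the maximum.

10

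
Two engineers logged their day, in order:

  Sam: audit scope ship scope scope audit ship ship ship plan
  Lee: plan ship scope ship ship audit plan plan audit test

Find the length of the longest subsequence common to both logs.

5

Taking ship (Sam #3, Lee #2); then scope (Sam #5, Lee #3); then ship (Sam #7, Lee #4); then ship (Sam #8, Lee #5); then plan (Sam #10, Lee #8) gives a common subsequence of length 5. dp[10][10] = 5 confirms this is the maximum.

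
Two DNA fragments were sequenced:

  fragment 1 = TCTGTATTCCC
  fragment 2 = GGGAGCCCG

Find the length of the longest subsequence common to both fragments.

5

Pick G (fragment 1 #4, fragment 2 #3), then A (fragment 1 #6, fragment 2 #4), then C (fragment 1 #9, fragment 2 #6), then C (fragment 1 #10, fragment 2 #7), then C (fragment 1 #11, fragment 2 #8); all 5 bases appear in both, in order, and the DP table's final entry dp[11][9] is also 5, so no common subsequence is longer.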